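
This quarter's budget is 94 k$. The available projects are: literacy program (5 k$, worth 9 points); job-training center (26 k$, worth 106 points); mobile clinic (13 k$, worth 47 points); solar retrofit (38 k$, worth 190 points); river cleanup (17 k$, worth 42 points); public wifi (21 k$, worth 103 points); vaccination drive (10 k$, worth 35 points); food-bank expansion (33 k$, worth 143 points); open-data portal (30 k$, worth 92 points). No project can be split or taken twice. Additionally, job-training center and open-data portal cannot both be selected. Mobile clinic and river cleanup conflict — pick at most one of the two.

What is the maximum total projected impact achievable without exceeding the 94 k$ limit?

436

Taking solar retrofit + public wifi + food-bank expansion: 92 k$ used, 436 in projected impact.
That's the maximum — no feasible swap from here does better than 436.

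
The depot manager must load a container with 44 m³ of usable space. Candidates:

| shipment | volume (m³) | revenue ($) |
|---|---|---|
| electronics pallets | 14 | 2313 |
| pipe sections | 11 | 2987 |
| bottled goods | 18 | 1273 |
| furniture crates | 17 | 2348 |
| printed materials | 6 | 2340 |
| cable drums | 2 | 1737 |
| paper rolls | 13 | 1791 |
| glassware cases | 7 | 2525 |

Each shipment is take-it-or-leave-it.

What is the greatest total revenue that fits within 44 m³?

A density-first pass picks electronics pallets + pipe sections + printed materials + cable drums + glassware cases — 11902 at 40 m³.
Replace electronics pallets with furniture crates: the trade gains 35 net, giving 11937 at 43 m³.

11937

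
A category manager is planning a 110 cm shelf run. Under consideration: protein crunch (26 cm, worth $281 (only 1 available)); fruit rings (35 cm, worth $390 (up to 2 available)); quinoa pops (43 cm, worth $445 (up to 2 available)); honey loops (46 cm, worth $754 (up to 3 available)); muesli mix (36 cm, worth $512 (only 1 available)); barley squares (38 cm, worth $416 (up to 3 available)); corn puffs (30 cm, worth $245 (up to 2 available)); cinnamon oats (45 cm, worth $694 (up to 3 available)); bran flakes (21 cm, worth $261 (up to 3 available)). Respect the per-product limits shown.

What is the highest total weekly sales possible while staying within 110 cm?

1547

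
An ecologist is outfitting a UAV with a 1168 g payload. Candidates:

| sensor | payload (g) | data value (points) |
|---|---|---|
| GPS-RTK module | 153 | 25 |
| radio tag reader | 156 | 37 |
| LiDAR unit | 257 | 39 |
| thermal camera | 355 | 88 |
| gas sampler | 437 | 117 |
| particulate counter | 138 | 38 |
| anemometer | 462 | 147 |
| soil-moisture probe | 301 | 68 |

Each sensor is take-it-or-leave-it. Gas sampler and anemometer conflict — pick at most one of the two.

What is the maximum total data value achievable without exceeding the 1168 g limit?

Radio tag reader + thermal camera + particulate counter + anemometer uses 1111 of the 1168 g and totals 310.
That's the maximum — no feasible swap from here does better than 310.

310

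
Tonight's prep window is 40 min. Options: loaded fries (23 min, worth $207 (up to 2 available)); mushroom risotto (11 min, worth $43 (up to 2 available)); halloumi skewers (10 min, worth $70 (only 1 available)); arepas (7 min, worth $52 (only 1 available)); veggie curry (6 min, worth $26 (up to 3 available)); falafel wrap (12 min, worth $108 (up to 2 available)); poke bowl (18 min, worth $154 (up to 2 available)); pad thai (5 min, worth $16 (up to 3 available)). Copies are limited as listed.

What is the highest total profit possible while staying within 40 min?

332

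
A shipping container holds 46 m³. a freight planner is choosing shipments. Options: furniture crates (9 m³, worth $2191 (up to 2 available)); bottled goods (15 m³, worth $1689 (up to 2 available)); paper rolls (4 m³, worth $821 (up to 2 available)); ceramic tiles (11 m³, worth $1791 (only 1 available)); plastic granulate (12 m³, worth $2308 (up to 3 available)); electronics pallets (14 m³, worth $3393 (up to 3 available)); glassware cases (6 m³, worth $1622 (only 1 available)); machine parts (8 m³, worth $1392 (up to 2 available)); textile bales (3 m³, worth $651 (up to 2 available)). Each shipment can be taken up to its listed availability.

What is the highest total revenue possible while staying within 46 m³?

11250

Taking the top-ratio shipments first gives 2×furniture crates + electronics pallets + glassware cases + 2×textile bales for 10699 (44 m³).
The 12 m³ tied up in furniture crates and textile bales is better spent on electronics pallets — total rises to 11250 (46 m³).
Every other selection either busts 46 m³ or exceeds an availability limit or fails to beat 11250.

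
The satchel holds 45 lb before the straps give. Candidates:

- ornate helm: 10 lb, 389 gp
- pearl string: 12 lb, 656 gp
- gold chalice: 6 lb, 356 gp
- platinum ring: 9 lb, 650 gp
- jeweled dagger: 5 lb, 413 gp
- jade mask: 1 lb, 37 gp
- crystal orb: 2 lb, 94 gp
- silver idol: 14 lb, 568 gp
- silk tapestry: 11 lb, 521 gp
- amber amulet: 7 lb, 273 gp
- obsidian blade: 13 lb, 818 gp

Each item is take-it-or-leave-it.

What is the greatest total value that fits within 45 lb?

2893

Ranking by ratio (value/lb): jeweled dagger 82.60, platinum ring 72.22, obsidian blade 62.92, gold chalice 59.33.
Best packing: pearl string + gold chalice + platinum ring + jeweled dagger + obsidian blade — 45 lb, 2893 total.
Runner-up gold chalice + platinum ring + jeweled dagger + jade mask + silk tapestry + obsidian blade tops out at 2795.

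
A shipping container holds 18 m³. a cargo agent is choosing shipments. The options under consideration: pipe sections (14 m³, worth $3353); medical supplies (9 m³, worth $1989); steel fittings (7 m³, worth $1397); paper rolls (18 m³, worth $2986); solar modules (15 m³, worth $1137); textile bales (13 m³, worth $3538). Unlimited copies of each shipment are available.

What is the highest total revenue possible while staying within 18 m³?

3978

By revenue per m³: textile bales 272.15, pipe sections 239.50, medical supplies 221.00 lead.
A density-first pass picks textile bales — 3538 at 13 m³.
Replace textile bales with 2×medical supplies: the trade gains 440 net, giving 3978 at 18 m³.
That's the maximum — no swap from here does better than 3978.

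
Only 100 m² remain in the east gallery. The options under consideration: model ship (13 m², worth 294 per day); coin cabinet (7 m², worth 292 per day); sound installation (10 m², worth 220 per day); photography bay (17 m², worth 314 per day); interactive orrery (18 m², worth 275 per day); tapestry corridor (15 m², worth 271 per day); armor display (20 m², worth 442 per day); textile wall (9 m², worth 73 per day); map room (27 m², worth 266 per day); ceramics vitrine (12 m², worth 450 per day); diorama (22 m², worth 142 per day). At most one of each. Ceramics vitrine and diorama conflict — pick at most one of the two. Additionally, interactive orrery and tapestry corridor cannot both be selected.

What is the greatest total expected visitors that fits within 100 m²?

2287

Greedy by ratio would take model ship + coin cabinet + sound installation + photography bay + tapestry corridor + armor display + ceramics vitrine: 94 m² used, total 2283.
The 15 m² tied up in tapestry corridor is better spent on interactive orrery — total rises to 2287 (97 m²).
Runner-up model ship + coin cabinet + sound installation + photography bay + tapestry corridor + armor display + ceramics vitrine tops out at 2283.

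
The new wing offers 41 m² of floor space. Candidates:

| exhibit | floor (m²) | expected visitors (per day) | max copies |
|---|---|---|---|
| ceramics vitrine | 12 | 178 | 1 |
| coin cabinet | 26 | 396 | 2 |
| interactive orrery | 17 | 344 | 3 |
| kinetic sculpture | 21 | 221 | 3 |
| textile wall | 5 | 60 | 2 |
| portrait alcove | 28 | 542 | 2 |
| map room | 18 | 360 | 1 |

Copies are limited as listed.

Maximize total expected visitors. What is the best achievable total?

764

The ratio heuristic lands on 2×interactive orrery + textile wall (748) but leaves 2 m² idle.
The 17 m² tied up in interactive orrery is better spent on map room — total rises to 764 (40 m²).
No other feasible combination exceeds 764.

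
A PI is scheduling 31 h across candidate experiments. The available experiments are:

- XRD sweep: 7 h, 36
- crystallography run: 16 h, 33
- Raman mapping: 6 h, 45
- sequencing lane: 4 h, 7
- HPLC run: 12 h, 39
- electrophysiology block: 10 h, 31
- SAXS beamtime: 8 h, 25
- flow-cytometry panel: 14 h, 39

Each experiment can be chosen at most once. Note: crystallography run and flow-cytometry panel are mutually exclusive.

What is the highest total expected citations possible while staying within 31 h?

137

Filling by ratio: XRD sweep + Raman mapping + sequencing lane + HPLC run for 127, with 2 h left unused.
Replace sequencing lane and HPLC run with electrophysiology block + SAXS beamtime: the trade gains 10 net, giving 137 at 31 h.
The closest alternative, XRD sweep + Raman mapping + sequencing lane + HPLC run, reaches only 127.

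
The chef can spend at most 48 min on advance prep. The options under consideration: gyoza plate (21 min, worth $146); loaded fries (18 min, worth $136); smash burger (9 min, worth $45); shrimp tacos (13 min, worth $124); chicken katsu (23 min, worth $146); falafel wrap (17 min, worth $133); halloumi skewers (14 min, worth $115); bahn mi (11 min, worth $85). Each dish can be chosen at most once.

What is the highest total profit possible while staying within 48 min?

393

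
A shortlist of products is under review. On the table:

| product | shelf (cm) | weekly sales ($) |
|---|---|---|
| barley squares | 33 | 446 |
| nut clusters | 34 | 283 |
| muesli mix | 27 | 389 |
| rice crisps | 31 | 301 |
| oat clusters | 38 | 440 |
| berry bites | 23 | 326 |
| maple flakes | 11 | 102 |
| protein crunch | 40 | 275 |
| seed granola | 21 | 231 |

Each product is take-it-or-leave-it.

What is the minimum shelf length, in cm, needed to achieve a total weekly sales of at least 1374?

Need the lightest bundle worth ≥ 1374.
Taking barley squares + muesli mix + berry bites + seed granola gives 1392 (≥ 1374) for 104 cm.
No combination under 104 cm hits 1374.

104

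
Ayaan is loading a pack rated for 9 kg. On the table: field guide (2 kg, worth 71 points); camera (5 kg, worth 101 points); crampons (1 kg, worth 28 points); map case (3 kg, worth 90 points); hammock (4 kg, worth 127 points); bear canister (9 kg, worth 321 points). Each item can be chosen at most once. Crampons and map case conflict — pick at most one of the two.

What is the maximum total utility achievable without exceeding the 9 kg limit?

321

Bear canister uses 9 of the 9 kg and totals 321.
Nothing else feasible within 9 kg beats 321.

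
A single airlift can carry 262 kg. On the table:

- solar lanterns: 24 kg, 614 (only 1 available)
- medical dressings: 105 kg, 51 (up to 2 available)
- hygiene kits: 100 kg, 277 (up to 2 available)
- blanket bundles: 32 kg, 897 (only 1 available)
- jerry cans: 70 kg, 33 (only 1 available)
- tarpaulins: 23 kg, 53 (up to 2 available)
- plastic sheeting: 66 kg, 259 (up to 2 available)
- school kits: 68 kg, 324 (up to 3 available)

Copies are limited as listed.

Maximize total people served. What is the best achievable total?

2483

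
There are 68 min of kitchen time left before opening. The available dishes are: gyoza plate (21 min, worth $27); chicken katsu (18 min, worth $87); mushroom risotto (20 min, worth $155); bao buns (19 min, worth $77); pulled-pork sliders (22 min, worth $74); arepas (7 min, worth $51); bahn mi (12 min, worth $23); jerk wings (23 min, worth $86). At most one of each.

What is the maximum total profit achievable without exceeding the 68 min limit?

The ratio heuristic lands on chicken katsu + mushroom risotto + bao buns + arepas (370) but leaves 4 min idle.
Dropping bao buns frees 19 min; slotting in jerk wings (23 min) lifts the total to 379 at 68 min.
That's the maximum — no swap from here does better than 379.

379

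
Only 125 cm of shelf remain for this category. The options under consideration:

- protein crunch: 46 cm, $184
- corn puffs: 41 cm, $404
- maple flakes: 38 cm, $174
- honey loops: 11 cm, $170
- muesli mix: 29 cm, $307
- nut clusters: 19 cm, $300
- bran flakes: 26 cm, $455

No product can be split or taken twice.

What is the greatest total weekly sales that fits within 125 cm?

1466

Greedy by ratio would take maple flakes + honey loops + muesli mix + nut clusters + bran flakes: 123 cm used, total 1406.
Dropping maple flakes and honey loops frees 49 cm; slotting in corn puffs (41 cm) lifts the total to 1466 at 115 cm.
The closest alternative, maple flakes + honey loops + muesli mix + nut clusters + bran flakes, reaches only 1406.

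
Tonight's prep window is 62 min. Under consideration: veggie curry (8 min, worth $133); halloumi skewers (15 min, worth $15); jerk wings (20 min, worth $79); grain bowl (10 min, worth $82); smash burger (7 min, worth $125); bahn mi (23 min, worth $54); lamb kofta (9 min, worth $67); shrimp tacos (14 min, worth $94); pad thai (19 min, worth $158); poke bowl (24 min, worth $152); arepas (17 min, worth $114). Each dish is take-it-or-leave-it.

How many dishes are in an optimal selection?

The maximum profit within 62 min is 612.
veggie curry + grain bowl + smash burger + pad thai + arepas hits 612 at 61 min.
Any selection reaching 612 contains exactly 5 dishes.

5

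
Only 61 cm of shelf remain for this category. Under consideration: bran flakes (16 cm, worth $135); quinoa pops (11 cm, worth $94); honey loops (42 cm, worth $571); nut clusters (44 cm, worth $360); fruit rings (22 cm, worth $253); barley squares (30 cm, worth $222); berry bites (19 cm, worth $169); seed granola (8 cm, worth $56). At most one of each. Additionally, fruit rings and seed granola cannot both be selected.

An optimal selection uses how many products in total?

2

Optimal total is 740.
One optimal bundle: honey loops + berry bites (61 cm).
Any selection reaching 740 contains exactly 2 products.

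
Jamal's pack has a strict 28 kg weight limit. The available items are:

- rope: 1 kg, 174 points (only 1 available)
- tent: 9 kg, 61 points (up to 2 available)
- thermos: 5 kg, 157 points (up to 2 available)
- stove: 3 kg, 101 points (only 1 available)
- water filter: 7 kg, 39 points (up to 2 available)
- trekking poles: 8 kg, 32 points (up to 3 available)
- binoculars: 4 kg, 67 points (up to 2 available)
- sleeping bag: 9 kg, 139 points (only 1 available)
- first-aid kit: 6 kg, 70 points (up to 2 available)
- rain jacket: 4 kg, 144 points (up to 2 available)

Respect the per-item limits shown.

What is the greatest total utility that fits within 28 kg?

947

Filling by ratio: rope + 2×thermos + stove + binoculars + 2×rain jacket for 944, with 2 kg left unused.
Replace binoculars with first-aid kit: the trade gains 3 net, giving 947 at 28 kg.
Every other selection either busts 28 kg or exceeds an availability limit or fails to beat 947.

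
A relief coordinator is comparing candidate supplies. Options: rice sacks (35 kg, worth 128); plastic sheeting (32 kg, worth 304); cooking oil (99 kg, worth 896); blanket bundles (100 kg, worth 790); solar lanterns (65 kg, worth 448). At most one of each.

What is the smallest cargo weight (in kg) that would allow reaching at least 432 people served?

65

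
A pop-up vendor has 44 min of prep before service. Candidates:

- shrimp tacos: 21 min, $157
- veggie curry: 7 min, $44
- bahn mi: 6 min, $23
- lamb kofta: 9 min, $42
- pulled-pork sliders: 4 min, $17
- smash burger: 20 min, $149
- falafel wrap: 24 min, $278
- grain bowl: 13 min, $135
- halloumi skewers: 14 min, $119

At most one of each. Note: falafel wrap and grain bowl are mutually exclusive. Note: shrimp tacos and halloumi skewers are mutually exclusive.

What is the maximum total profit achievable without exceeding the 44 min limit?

Best packing: smash burger + falafel wrap — 44 min, 427 total.
Nothing else feasible within 44 min beats 427.

427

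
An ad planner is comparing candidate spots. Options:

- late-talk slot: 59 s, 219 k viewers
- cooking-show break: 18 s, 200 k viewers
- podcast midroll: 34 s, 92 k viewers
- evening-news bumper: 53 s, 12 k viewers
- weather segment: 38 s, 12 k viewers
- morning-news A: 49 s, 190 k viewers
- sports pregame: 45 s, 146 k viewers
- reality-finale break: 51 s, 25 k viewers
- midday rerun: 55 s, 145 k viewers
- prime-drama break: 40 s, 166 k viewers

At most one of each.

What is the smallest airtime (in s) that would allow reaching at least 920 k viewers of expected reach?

211

Look for the lowest-airtime combination reaching 920.
late-talk slot + cooking-show break + morning-news A + sports pregame + prime-drama break: 921 expected reach at 211 s.
No combination under 211 s hits 920.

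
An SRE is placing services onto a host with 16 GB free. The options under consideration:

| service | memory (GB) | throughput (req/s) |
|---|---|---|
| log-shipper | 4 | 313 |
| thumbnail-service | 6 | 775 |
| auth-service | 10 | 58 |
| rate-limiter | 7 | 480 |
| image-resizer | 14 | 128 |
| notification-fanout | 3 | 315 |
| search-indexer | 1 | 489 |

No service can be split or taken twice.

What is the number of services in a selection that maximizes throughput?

Best achievable throughput is 1892.
log-shipper + thumbnail-service + notification-fanout + search-indexer hits 1892 at 14 GB.
Every optimal selection uses 4 services.

4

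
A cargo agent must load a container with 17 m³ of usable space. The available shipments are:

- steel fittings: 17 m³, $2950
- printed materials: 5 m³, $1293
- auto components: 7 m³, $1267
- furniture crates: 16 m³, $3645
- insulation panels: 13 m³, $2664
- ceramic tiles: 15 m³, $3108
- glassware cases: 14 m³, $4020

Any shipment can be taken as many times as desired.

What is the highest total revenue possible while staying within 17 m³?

Best packing: glassware cases — 14 m³, 4020 total.
That's the maximum — no swap from here does better than 4020.

4020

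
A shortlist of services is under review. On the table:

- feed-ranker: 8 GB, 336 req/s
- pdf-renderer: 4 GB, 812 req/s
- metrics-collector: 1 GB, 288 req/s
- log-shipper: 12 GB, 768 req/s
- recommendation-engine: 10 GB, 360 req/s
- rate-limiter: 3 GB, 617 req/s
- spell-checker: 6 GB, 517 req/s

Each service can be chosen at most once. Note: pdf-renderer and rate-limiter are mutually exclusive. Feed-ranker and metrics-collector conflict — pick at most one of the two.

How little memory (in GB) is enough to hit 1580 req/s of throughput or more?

11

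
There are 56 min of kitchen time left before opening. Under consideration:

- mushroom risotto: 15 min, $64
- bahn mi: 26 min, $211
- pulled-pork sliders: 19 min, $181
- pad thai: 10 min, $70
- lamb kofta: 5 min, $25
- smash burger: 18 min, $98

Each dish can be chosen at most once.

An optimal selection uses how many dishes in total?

Best achievable profit is 462.
One optimal bundle: bahn mi + pulled-pork sliders + pad thai (55 min).
Every optimal selection uses 3 dishes.

3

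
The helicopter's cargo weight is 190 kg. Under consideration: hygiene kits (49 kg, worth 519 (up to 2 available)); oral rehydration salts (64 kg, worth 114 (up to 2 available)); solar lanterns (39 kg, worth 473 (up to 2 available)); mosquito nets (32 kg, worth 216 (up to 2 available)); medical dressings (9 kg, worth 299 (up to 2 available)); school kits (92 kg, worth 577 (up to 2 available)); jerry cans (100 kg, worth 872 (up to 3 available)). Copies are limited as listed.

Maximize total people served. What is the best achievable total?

2325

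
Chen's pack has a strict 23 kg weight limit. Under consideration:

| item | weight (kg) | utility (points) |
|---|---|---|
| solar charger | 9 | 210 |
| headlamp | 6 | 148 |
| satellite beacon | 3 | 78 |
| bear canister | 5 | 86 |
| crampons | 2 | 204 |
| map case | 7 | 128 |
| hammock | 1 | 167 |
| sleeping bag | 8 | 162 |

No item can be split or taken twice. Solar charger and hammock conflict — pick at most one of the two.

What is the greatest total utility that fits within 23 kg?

767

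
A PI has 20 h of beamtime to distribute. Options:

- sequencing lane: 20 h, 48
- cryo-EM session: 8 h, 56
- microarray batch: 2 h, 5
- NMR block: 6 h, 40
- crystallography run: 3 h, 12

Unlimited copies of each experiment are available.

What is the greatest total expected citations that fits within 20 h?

Density check — cryo-EM session 7.00, NMR block 6.67, crystallography run 4.00, microarray batch 2.50 are the best per h.
A density-first pass picks 2×cryo-EM session + crystallography run — 124 at 19 h.
Replace cryo-EM session and crystallography run with 2×NMR block: the trade gains 12 net, giving 136 at 20 h.
Every other selection either busts 20 h or fails to beat 136.

136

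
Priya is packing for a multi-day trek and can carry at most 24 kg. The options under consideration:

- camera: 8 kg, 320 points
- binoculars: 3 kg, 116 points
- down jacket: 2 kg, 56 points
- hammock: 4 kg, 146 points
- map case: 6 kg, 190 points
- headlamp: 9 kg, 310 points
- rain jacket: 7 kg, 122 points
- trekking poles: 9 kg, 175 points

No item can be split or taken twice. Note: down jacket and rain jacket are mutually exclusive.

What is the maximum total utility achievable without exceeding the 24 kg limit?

892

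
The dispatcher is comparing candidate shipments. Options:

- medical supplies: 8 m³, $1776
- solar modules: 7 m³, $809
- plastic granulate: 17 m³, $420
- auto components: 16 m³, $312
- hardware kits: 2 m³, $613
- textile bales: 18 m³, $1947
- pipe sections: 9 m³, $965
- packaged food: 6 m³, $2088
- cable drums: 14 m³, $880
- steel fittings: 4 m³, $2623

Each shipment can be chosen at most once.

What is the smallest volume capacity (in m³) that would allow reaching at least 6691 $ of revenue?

20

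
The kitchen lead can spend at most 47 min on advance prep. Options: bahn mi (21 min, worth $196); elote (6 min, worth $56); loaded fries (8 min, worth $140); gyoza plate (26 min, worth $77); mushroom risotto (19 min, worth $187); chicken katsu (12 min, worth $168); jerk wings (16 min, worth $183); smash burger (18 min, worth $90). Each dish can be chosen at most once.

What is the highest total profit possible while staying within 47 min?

Taking the top-ratio dishes first gives elote + loaded fries + chicken katsu + jerk wings for 547 (42 min).
Dropping jerk wings frees 16 min; slotting in bahn mi (21 min) lifts the total to 560 at 47 min.
Every other selection either busts 47 min or fails to beat 560.

560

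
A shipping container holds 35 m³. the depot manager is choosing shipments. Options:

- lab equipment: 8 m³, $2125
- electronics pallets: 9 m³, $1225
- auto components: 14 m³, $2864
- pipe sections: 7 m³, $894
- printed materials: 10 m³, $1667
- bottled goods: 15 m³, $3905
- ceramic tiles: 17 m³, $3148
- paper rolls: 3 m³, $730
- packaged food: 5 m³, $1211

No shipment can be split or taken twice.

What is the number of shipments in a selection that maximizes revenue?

4

Optimal total is 8135.
One optimal bundle: lab equipment + pipe sections + bottled goods + packaged food (35 m³).
Every optimal selection uses 4 shipments.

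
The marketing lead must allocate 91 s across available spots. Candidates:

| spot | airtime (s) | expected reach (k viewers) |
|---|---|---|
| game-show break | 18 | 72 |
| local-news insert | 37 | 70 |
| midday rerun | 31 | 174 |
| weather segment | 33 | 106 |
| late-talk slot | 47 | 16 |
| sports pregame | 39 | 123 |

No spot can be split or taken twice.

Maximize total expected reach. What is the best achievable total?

369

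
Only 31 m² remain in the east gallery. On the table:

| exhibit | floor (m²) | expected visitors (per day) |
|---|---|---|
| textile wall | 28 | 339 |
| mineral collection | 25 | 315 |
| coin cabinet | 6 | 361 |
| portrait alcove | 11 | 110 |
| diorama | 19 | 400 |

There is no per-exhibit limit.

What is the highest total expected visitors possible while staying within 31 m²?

1805

5×coin cabinet uses 30 of the 31 m² and totals 1805.
Nothing else within 31 m² beats 1805.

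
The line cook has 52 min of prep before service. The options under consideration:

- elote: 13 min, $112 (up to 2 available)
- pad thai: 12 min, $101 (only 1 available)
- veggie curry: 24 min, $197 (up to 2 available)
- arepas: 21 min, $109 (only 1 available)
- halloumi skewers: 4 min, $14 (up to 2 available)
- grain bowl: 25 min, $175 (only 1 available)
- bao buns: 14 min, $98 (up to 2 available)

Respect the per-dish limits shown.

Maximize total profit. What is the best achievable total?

423

Best packing: 2×elote + pad thai + bao buns — 52 min, 423 total.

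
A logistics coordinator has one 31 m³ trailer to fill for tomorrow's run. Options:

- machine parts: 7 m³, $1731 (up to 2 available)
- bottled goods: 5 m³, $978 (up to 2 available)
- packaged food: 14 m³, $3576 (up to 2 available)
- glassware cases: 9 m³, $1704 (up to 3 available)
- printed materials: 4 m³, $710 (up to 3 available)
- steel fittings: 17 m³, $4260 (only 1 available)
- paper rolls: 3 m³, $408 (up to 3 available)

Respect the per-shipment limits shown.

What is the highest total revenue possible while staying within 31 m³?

7836

A density-first pass picks 2×packaged food + paper rolls — 7560 at 31 m³.
The 17 m³ tied up in packaged food and paper rolls is better spent on steel fittings — total rises to 7836 (31 m³).
That's the maximum — no swap from here does better than 7836.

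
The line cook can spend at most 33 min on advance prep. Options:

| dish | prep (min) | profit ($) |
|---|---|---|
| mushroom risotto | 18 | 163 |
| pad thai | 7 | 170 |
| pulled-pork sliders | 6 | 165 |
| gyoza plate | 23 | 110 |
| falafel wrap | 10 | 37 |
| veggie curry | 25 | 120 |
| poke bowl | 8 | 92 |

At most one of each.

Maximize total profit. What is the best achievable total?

498

Taking the top-ratio dishes first gives pad thai + pulled-pork sliders + falafel wrap + poke bowl for 464 (31 min).
The 18 min tied up in falafel wrap and poke bowl is better spent on mushroom risotto — total rises to 498 (31 min).
That's the maximum — no swap from here does better than 498.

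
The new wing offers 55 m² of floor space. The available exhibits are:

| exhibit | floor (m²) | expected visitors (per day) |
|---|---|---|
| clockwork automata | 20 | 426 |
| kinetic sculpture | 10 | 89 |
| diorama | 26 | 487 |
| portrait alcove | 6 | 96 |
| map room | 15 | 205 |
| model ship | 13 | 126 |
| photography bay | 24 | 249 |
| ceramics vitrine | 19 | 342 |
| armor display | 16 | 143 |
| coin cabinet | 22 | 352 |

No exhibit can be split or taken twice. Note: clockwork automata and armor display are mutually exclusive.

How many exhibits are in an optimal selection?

Optimal total is 1009.
clockwork automata + diorama + portrait alcove hits 1009 at 52 m².
Every optimal selection uses 3 exhibits.

3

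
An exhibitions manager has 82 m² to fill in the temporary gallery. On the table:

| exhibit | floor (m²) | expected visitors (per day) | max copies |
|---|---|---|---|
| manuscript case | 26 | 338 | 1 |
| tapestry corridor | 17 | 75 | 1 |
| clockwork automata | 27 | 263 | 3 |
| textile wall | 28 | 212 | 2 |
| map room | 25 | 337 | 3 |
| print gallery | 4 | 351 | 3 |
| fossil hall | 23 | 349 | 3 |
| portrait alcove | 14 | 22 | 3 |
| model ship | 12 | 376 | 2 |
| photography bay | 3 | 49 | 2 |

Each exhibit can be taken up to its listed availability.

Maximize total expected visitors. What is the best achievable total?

Taking the top-ratio exhibits first gives tapestry corridor + 3×print gallery + fossil hall + 2×model ship + 2×photography bay for 2327 (82 m²).
Dropping tapestry corridor and 2×photography bay frees 23 m²; slotting in fossil hall (23 m²) lifts the total to 2503 at 82 m².
Every other selection either busts 82 m² or exceeds an availability limit or fails to beat 2503.

2503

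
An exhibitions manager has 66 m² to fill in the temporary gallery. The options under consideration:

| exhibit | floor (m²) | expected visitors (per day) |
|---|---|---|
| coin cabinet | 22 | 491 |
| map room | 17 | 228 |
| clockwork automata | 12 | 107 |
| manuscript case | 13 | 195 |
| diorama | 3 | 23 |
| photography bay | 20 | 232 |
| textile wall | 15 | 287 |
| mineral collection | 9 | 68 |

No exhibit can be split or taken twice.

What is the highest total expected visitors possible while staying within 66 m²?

1113

Taking the top-ratio exhibits first gives coin cabinet + clockwork automata + manuscript case + diorama + textile wall for 1103 (65 m²).
Dropping manuscript case and diorama frees 16 m²; slotting in map room (17 m²) lifts the total to 1113 at 66 m².
Next best is coin cabinet + clockwork automata + manuscript case + diorama + textile wall at 1103 (65 m²) — short by 10.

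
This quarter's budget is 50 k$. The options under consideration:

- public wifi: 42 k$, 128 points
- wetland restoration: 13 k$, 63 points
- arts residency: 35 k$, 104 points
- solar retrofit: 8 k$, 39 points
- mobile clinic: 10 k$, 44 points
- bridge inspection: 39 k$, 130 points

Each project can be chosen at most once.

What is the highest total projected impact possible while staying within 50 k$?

Filling by ratio: wetland restoration + solar retrofit + mobile clinic for 146, with 19 k$ left unused.
Dropping wetland restoration and solar retrofit frees 21 k$; slotting in bridge inspection (39 k$) lifts the total to 174 at 49 k$.

174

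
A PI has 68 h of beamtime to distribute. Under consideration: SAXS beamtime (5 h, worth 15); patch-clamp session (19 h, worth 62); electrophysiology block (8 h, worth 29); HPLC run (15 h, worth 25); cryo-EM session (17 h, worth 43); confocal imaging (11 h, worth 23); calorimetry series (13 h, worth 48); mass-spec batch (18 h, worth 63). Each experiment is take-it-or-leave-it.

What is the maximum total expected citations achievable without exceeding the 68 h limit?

217

Best packing: SAXS beamtime + patch-clamp session + electrophysiology block + calorimetry series + mass-spec batch — 63 h, 217 total.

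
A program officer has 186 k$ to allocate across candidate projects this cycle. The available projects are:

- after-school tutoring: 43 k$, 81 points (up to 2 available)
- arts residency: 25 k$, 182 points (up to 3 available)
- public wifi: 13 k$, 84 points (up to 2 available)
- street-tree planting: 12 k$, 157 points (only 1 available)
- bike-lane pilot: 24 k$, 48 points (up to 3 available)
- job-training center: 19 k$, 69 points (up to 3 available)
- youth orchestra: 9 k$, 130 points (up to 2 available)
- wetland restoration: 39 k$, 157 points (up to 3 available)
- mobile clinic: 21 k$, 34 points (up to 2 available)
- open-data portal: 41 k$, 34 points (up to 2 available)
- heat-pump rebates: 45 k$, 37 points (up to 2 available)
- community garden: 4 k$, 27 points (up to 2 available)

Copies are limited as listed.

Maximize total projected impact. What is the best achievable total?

3×arts residency + 2×public wifi + street-tree planting + 2×youth orchestra + wetland restoration + 2×community garden uses 178 of the 186 k$ and totals 1342.

1342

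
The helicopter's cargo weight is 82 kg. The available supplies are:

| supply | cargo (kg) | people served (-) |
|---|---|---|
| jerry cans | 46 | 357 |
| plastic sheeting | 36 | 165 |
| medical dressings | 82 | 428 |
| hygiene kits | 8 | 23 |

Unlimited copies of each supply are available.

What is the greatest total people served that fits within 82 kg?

522

Best packing: jerry cans + plastic sheeting — 82 kg, 522 total.
Every other selection either busts 82 kg or fails to beat 522.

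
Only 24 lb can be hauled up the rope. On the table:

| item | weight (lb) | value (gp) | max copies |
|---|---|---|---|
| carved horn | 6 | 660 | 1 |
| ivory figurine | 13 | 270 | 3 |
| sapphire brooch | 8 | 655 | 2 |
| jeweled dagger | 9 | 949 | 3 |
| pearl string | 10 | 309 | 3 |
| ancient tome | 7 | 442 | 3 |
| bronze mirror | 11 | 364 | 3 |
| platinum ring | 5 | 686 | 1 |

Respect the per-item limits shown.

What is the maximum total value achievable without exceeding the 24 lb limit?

2584

The ratio heuristic lands on carved horn + jeweled dagger + platinum ring (2295) but leaves 4 lb idle.
Replace carved horn with jeweled dagger: the trade gains 289 net, giving 2584 at 23 lb.
Every other selection either busts 24 lb or exceeds an availability limit or fails to beat 2584.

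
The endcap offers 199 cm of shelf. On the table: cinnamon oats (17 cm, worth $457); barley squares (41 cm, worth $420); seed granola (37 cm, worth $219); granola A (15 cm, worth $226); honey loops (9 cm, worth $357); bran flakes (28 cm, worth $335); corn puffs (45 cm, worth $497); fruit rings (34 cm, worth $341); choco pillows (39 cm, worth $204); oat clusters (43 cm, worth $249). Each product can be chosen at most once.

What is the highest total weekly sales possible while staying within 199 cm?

2633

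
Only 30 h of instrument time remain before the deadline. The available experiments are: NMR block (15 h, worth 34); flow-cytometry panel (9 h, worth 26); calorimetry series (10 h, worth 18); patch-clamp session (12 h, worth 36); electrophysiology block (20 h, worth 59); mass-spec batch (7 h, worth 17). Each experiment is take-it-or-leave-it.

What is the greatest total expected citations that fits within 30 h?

85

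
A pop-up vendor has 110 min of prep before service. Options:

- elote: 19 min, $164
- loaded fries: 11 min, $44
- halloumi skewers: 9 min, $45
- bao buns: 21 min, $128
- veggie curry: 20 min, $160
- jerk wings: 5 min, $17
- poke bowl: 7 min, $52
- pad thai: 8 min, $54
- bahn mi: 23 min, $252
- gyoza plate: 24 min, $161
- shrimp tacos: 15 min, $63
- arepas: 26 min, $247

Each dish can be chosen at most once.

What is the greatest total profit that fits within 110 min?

951

Ranking by ratio (profit/min): bahn mi 10.96, arepas 9.50, elote 8.63, veggie curry 8.00.
Greedy by ratio would take elote + veggie curry + jerk wings + poke bowl + pad thai + bahn mi + arepas: 108 min used, total 946.
Replace jerk wings and poke bowl and pad thai with bao buns: the trade gains 5 net, giving 951 at 109 min.
Next best is elote + veggie curry + jerk wings + poke bowl + pad thai + bahn mi + arepas at 946 (108 min) — short by 5.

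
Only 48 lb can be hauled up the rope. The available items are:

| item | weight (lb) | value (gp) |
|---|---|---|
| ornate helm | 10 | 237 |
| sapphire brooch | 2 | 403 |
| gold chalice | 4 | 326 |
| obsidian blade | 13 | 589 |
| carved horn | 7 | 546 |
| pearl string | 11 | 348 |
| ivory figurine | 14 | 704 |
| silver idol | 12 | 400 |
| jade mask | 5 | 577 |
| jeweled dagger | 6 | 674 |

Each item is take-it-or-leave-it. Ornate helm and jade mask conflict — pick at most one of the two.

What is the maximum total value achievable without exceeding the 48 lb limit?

3493

Ranking by ratio (value/lb): sapphire brooch 201.50, jade mask 115.40, jeweled dagger 112.33, gold chalice 81.50.
Best packing: sapphire brooch + obsidian blade + carved horn + ivory figurine + jade mask + jeweled dagger — 47 lb, 3493 total.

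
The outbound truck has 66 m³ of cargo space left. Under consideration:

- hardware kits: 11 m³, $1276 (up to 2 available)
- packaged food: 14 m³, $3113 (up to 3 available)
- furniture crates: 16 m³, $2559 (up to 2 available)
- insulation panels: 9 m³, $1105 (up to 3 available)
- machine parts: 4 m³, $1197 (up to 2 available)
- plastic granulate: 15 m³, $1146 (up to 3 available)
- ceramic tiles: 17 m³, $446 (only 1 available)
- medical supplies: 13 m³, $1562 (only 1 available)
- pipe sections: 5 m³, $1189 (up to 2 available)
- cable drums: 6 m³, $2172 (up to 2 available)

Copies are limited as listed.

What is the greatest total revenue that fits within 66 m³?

16283

By revenue per m³: cable drums 362.00, machine parts 299.25, pipe sections 237.80, packaged food 222.36 lead.
A density-first pass picks 2×packaged food + 2×machine parts + 2×pipe sections + 2×cable drums — 15342 at 58 m³.
The 6 m³ tied up in cable drums is better spent on packaged food — total rises to 16283 (66 m³).
Every other selection either busts 66 m³ or exceeds an availability limit or fails to beat 16283.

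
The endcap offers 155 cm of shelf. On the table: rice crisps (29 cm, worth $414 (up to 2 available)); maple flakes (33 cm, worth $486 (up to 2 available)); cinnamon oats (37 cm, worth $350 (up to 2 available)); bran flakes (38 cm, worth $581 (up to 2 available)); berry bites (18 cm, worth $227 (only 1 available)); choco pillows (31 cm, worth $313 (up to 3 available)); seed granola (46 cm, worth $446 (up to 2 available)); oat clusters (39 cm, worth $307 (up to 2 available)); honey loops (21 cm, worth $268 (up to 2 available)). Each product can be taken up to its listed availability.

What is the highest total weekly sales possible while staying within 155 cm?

2258

Density check — bran flakes 15.29, maple flakes 14.73, rice crisps 14.28, honey loops 12.76 are the best per cm.
A density-first pass picks 2×maple flakes + 2×bran flakes — 2134 at 142 cm.
The 66 cm tied up in 2×maple flakes is better spent on 2×rice crisps + honey loops — total rises to 2258 (155 cm).
Every other selection either busts 155 cm or exceeds an availability limit or fails to beat 2258.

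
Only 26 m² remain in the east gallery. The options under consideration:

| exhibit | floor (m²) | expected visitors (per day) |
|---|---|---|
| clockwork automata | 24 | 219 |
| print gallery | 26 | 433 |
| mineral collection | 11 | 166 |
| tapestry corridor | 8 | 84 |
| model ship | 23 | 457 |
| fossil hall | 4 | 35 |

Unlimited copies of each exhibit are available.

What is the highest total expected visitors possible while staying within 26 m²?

Density check — model ship 19.87, print gallery 16.65, mineral collection 15.09, tapestry corridor 10.50 are the best per m².
Best packing: model ship — 23 m², 457 total.

457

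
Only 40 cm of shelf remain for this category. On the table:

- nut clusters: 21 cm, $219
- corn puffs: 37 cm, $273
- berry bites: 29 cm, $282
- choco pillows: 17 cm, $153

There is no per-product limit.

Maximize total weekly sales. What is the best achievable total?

Best packing: nut clusters + choco pillows — 38 cm, 372 total.
Every other selection either busts 40 cm or fails to beat 372.

372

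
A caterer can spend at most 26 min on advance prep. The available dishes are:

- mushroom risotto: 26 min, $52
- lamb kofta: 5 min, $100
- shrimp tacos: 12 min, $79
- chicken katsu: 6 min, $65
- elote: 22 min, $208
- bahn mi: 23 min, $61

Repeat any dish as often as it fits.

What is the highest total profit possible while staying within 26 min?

Best packing: 5×lamb kofta — 25 min, 500 total.
The spare 1 min is too small for any remaining dish, and no exchange beats 500.

500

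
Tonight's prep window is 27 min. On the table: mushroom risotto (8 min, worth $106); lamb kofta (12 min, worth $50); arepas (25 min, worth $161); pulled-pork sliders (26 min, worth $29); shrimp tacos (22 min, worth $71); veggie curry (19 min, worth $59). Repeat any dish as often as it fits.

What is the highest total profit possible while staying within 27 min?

318

By profit per min: mushroom risotto 13.25, arepas 6.44, lamb kofta 4.17, shrimp tacos 3.23 lead.
3×mushroom risotto uses 24 of the 27 min and totals 318.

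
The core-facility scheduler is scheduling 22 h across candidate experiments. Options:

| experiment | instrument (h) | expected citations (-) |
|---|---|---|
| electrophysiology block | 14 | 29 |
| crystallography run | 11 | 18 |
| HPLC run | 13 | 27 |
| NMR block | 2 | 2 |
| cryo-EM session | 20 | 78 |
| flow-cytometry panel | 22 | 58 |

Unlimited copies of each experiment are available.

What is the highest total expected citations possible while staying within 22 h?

80

Ranking by ratio (expected citations/h): cryo-EM session 3.90, flow-cytometry panel 2.64, HPLC run 2.08, electrophysiology block 2.07.
Taking NMR block + cryo-EM session: 22 h used, 80 in expected citations.
Every other selection either busts 22 h or fails to beat 80.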